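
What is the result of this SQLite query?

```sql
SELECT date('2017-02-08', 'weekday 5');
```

2017-02-10

`weekday 5` advances to the next Friday; 2017-02-08 is a Wednesday, so it moves forward to 2017-02-10.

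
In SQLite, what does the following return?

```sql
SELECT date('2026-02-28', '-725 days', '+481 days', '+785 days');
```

Applying '-725 days' to 2026-02-28: counting 725 days back gives 2024-03-05.
Applying '+481 days' to 2024-03-05: counting 481 days forward gives 2025-06-29.
Applying '+785 days' to 2025-06-29: counting 785 days forward gives 2027-08-23.

2027-08-23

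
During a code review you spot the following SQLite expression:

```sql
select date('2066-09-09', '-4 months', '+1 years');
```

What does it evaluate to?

Adding -4 months to 2066-09-09 gives 2066-05-09.
Adding +1 year to 2066-05-09 gives 2067-05-09.

2067-05-09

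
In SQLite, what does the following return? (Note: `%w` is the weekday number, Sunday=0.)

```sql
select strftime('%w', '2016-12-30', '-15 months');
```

3

First apply '-15 months': 2016-12-30 → 2015-09-30.
2015-09-30 is a Wednesday; with Sunday=0 that is 3.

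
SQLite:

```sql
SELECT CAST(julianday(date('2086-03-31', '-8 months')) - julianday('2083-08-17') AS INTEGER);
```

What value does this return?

Adding -8 months to 2086-03-31 gives 2085-07-31.
14 days remain in August 2083 after the 17th (31 − 17).
Full months from September 2083 through June 2085 contribute their day counts.
Then 31 days into July 2085.
Total: 14 + 30 + 31 + 30 + 31 + 31 + 29 + 31 + 30 + 31 + 30 + 31 + 31 + 30 + 31 + 30 + 31 + 31 + 28 + 31 + 30 + 31 + 30 + 31 = 714.

714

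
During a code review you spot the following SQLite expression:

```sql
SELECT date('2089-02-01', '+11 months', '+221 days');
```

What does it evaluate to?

2090-08-10

Adding +11 months to 2089-02-01 gives 2090-01-01.
Applying '+221 days' to 2090-01-01: counting 221 days forward gives 2090-08-10.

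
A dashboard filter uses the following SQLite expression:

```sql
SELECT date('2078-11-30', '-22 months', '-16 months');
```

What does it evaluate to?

2075-09-30

Adding -22 months to 2078-11-30 gives 2077-01-30.
Adding -16 months to 2077-01-30 gives 2075-09-30.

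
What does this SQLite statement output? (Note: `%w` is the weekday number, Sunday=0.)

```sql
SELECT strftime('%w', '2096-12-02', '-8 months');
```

1

First apply '-8 months': 2096-12-02 → 2096-04-02.
2096-04-02 is a Monday; with Sunday=0 that is 1.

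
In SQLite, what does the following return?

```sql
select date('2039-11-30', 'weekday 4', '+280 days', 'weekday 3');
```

`weekday 4` advances to the next Thursday; 2039-11-30 is a Wednesday, so it moves forward to 2039-12-01.
Applying '+280 days' to 2039-12-01: counting 280 days forward gives 2040-09-06.
`weekday 3` advances to the next Wednesday; 2040-09-06 is a Thursday, so it moves forward to 2040-09-12.

2040-09-12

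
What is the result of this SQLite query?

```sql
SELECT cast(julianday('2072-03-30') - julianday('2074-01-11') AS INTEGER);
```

1 day remains in March 2072 after the 30th (31 − 30).
Full months from April 2072 through December 2073 contribute their day counts.
Then 11 days into January 2074.
Total: 1 + 30 + 31 + 30 + 31 + 31 + 30 + 31 + 30 + 31 + 31 + 28 + 31 + 30 + 31 + 30 + 31 + 31 + 30 + 31 + 30 + 31 + 11 = 652.
The subtraction is earlier − later, so the result is −652 → -652.

-652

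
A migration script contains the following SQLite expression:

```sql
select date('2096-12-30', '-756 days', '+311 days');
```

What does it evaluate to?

Applying '-756 days' to 2096-12-30: counting 756 days back gives 2094-12-05.
Applying '+311 days' to 2094-12-05: counting 311 days forward gives 2095-10-12.

2095-10-12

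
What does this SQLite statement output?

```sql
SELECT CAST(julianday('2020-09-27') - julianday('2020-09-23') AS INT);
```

4

Both dates are in September 2020: 27 − 23 = 4.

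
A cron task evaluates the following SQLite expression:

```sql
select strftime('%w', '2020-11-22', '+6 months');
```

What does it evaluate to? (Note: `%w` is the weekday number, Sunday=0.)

First apply '+6 months': 2020-11-22 → 2021-05-22.
2021-05-22 is a Saturday; with Sunday=0 that is 6.

6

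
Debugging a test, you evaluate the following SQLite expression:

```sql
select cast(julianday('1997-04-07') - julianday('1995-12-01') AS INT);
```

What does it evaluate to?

493

30 days remain in December 1995 after the 1st (31 − 1).
Full months from January 1996 through March 1997 contribute their day counts.
Then 7 days into April 1997.
Total: 30 + 31 + 29 + 31 + 30 + 31 + 30 + 31 + 31 + 30 + 31 + 30 + 31 + 31 + 28 + 31 + 7 = 493.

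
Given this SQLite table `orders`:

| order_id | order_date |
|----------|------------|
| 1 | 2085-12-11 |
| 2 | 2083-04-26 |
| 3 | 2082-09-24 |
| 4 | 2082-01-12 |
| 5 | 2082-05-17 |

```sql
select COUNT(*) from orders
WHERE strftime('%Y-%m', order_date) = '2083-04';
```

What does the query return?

Rows with year-month 2083-04: 2083-04-26 → 1.

1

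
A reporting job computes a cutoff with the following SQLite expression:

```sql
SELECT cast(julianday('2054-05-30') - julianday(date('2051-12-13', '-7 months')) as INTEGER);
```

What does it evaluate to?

Adding -7 months to 2051-12-13 gives 2051-05-13.
18 days remain in May 2051 after the 13th (31 − 13).
Full months from June 2051 through April 2054 contribute their day counts.
Then 30 days into May 2054.
Total: 18 + 30 + 31 + 31 + 30 + 31 + 30 + 31 + 31 + 29 + 31 + 30 + 31 + 30 + 31 + 31 + 30 + 31 + 30 + 31 + 31 + 28 + 31 + 30 + 31 + 30 + 31 + 31 + 30 + 31 + 30 + 31 + 31 + 28 + 31 + 30 + 30 = 1113.

1113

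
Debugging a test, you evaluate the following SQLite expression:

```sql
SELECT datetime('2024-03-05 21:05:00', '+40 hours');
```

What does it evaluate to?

+40 hours from 2024-03-05 21:05:00 is 2024-03-07 13:05:00 (crosses midnight).

2024-03-07 13:05:00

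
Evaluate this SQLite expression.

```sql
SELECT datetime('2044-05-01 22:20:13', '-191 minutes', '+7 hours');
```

2044-05-02 02:09:13

191 minutes = 3h 11m; -191 minutes from 2044-05-01 22:20:13 is 2044-05-01 19:09:13.
+7 hours from 2044-05-01 19:09:13 is 2044-05-02 02:09:13 (crosses midnight).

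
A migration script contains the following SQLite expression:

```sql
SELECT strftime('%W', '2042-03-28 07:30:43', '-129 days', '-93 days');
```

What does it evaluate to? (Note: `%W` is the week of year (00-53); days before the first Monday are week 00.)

32

First apply '-129 days', '-93 days': 2042-03-28 07:30:43 → 2041-08-18 07:30:43.
2041-08-18 is a Sunday. SQLite's %W counts Mondays since the year started; the result is 32.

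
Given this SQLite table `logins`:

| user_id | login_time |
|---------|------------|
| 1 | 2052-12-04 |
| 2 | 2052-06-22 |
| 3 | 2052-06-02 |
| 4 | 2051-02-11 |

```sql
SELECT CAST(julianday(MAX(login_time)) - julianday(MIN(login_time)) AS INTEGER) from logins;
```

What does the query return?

662

MIN = 2051-02-11, MAX = 2052-12-04.
17 days remain in February 2051 after the 11th (28 − 11).
Full months from March 2051 through November 2052 contribute their day counts.
Then 4 days into December 2052.
Total: 17 + 31 + 30 + 31 + 30 + 31 + 31 + 30 + 31 + 30 + 31 + 31 + 29 + 31 + 30 + 31 + 30 + 31 + 31 + 30 + 31 + 30 + 4 = 662.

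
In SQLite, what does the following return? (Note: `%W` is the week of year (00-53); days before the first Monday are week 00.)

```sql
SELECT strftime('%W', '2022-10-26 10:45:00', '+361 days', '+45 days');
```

49

First apply '+361 days', '+45 days': 2022-10-26 10:45:00 → 2023-12-06 10:45:00.
2023-12-06 is a Wednesday. SQLite's %W counts Mondays since the year started; the result is 49.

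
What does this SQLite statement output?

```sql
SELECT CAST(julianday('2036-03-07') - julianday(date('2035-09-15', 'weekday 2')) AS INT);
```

171

`weekday 2` advances to the next Tuesday; 2035-09-15 is a Saturday, so it moves forward to 2035-09-18.
12 days remain in September 2035 after the 18th (30 − 18).
October 2035: 31 days.
November 2035: 30 days.
December 2035: 31 days.
January 2036: 31 days.
February 2036: 29 days (leap year).
Then 7 days into March 2036.
Total: 12 + 31 + 30 + 31 + 31 + 29 + 7 = 171.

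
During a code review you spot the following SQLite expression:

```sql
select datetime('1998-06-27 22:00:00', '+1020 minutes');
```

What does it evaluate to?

1020 minutes = 17h 0m; +1020 minutes from 1998-06-27 22:00:00 is 1998-06-28 15:00:00 (crosses midnight).

1998-06-28 15:00:00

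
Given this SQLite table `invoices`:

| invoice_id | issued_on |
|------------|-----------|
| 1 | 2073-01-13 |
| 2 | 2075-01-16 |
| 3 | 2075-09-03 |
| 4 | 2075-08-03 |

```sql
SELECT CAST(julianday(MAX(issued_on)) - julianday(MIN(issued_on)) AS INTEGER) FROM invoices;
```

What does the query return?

963

MIN = 2073-01-13, MAX = 2075-09-03.
18 days remain in January 2073 after the 13th (31 − 13).
Full months from February 2073 through August 2075 contribute their day counts.
Then 3 days into September 2075.
Total: 18 + 28 + 31 + 30 + 31 + 30 + 31 + 31 + 30 + 31 + 30 + 31 + 31 + 28 + 31 + 30 + 31 + 30 + 31 + 31 + 30 + 31 + 30 + 31 + 31 + 28 + 31 + 30 + 31 + 30 + 31 + 31 + 3 = 963.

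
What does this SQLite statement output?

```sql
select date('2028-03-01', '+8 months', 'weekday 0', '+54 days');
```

2028-12-29

Adding +8 months to 2028-03-01 gives 2028-11-01.
`weekday 0` advances to the next Sunday; 2028-11-01 is a Wednesday, so it moves forward to 2028-11-05.
Applying '+54 days' to 2028-11-05: counting 54 days forward gives 2028-12-29.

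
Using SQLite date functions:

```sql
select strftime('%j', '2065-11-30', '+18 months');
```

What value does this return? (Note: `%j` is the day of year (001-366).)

First apply '+18 months': 2065-11-30 → 2067-05-30.
Day-of-year for 2067-05-30: days since 2067-01-01 inclusive = 150, zero-padded to 150.

150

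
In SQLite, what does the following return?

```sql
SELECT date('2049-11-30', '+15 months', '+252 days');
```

Adding +15 months to 2049-11-30 targets 2051-02-30. February 2051 has only 28 days, so SQLite normalizes the 2-day overflow forward to 2051-03-02.
Applying '+252 days' to 2051-03-02: counting 252 days forward gives 2051-11-09.

2051-11-09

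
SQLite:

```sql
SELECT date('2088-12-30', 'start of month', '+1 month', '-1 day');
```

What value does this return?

2088-12-31

`start of month` rewinds 2088-12-30 to 2088-12-01.
Adding +1 month to 2088-12-01 gives 2089-01-01.
Going back 1 day from 2089-01-01 reaches 2088-12-31 (last day of December, 31 days).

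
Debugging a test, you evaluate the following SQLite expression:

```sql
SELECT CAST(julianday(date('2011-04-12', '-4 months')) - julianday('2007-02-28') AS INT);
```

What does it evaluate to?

Adding -4 months to 2011-04-12 gives 2010-12-12.
0 days remain in February 2007 after the 28th (28 − 28).
Full months from March 2007 through November 2010 contribute their day counts.
Then 12 days into December 2010.
Total: 0 + 31 + 30 + 31 + 30 + 31 + 31 + 30 + 31 + 30 + 31 + 31 + 29 + 31 + 30 + 31 + 30 + 31 + 31 + 30 + 31 + 30 + 31 + 31 + 28 + 31 + 30 + 31 + 30 + 31 + 31 + 30 + 31 + 30 + 31 + 31 + 28 + 31 + 30 + 31 + 30 + 31 + 31 + 30 + 31 + 30 + 12 = 1383.

1383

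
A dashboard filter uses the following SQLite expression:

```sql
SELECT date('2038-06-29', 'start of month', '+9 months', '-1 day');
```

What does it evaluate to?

`start of month` rewinds 2038-06-29 to 2038-06-01.
Adding +9 months to 2038-06-01 gives 2039-03-01.
Going back 1 day from 2039-03-01 reaches 2039-02-28 (last day of February, 28 days).

2039-02-28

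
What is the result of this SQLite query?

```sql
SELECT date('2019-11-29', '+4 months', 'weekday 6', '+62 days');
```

2020-06-05

Adding +4 months to 2019-11-29 gives 2020-03-29.
`weekday 6` advances to the next Saturday; 2020-03-29 is a Sunday, so it moves forward to 2020-04-04.
Applying '+62 days' to 2020-04-04: counting 62 days forward gives 2020-06-05.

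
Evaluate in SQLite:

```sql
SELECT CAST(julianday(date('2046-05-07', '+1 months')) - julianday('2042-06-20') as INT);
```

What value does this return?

Adding +1 month to 2046-05-07 gives 2046-06-07.
10 days remain in June 2042 after the 20th (30 − 20).
Full months from July 2042 through May 2046 contribute their day counts.
Then 7 days into June 2046.
Total: 10 + 31 + 31 + 30 + 31 + 30 + 31 + 31 + 28 + 31 + 30 + 31 + 30 + 31 + 31 + 30 + 31 + 30 + 31 + 31 + 29 + 31 + 30 + 31 + 30 + 31 + 31 + 30 + 31 + 30 + 31 + 31 + 28 + 31 + 30 + 31 + 30 + 31 + 31 + 30 + 31 + 30 + 31 + 31 + 28 + 31 + 30 + 31 + 7 = 1448.

1448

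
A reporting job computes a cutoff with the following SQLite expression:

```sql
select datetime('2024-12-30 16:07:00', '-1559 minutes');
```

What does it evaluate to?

2024-12-29 14:08:00

1559 minutes = 25h 59m; -1559 minutes from 2024-12-30 16:07:00 is 2024-12-29 14:08:00 (crosses midnight).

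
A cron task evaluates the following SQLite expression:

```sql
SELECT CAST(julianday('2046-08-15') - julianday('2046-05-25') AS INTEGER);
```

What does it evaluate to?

6 days remain in May 2046 after the 25th (31 − 25).
June 2046: 30 days.
July 2046: 31 days.
Then 15 days into August 2046.
Total: 6 + 30 + 31 + 15 = 82.

82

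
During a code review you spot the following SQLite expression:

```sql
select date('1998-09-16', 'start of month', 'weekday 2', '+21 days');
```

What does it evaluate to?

1998-09-22

`start of month` rewinds 1998-09-16 to 1998-09-01.
`weekday 2` advances to the next Tuesday; 1998-09-01 is already a Tuesday, so it stays at 1998-09-01.
Advancing 21 more days within September lands on 1998-09-22.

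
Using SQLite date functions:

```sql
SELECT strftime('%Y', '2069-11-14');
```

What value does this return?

`%Y` extracts the 4-digit year: 2069.

2069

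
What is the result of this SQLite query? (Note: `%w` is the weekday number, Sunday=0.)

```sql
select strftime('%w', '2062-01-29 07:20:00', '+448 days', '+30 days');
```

2

First apply '+448 days', '+30 days': 2062-01-29 07:20:00 → 2063-05-22 07:20:00.
2063-05-22 is a Tuesday; with Sunday=0 that is 2.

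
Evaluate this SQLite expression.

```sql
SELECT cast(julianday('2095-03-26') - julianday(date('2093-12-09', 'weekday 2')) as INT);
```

466

`weekday 2` advances to the next Tuesday; 2093-12-09 is a Wednesday, so it moves forward to 2093-12-15.
16 days remain in December 2093 after the 15th (31 − 15).
Full months from January 2094 through February 2095 contribute their day counts.
Then 26 days into March 2095.
Total: 16 + 31 + 28 + 31 + 30 + 31 + 30 + 31 + 31 + 30 + 31 + 30 + 31 + 31 + 28 + 26 = 466.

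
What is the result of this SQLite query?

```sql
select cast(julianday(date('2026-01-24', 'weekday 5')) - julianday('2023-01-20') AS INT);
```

`weekday 5` advances to the next Friday; 2026-01-24 is a Saturday, so it moves forward to 2026-01-30.
11 days remain in January 2023 after the 20th (31 − 20).
Full months from February 2023 through December 2025 contribute their day counts.
Then 30 days into January 2026.
Total: 11 + 28 + 31 + 30 + 31 + 30 + 31 + 31 + 30 + 31 + 30 + 31 + 31 + 29 + 31 + 30 + 31 + 30 + 31 + 31 + 30 + 31 + 30 + 31 + 31 + 28 + 31 + 30 + 31 + 30 + 31 + 31 + 30 + 31 + 30 + 31 + 30 = 1106.

1106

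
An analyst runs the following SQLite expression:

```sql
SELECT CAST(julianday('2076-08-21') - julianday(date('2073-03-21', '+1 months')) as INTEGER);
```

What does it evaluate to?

1218

Adding +1 month to 2073-03-21 gives 2073-04-21.
9 days remain in April 2073 after the 21st (30 − 21).
Full months from May 2073 through July 2076 contribute their day counts.
Then 21 days into August 2076.
Total: 9 + 31 + 30 + 31 + 31 + 30 + 31 + 30 + 31 + 31 + 28 + 31 + 30 + 31 + 30 + 31 + 31 + 30 + 31 + 30 + 31 + 31 + 28 + 31 + 30 + 31 + 30 + 31 + 31 + 30 + 31 + 30 + 31 + 31 + 29 + 31 + 30 + 31 + 30 + 31 + 21 = 1218.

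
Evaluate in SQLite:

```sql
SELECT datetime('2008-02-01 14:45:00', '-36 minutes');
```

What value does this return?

2008-02-01 14:09:00

-36 minutes from 2008-02-01 14:45:00 is 2008-02-01 14:09:00.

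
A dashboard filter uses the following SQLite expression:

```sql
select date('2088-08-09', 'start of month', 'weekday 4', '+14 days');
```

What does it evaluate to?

2088-08-19

`start of month` rewinds 2088-08-09 to 2088-08-01.
`weekday 4` advances to the next Thursday; 2088-08-01 is a Sunday, so it moves forward to 2088-08-05.
Advancing 14 more days within August lands on 2088-08-19.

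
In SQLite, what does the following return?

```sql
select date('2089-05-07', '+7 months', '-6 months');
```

Adding +7 months to 2089-05-07 gives 2089-12-07.
Adding -6 months to 2089-12-07 gives 2089-06-07.

2089-06-07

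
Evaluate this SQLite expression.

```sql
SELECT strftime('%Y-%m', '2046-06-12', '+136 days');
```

First apply '+136 days': 2046-06-12 → 2046-10-26.
`%Y-%m` extracts the year-month: 2046-10.

2046-10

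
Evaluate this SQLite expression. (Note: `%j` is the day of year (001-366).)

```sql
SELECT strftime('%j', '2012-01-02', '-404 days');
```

328

First apply '-404 days': 2012-01-02 → 2010-11-24.
Day-of-year for 2010-11-24: days since 2010-01-01 inclusive = 328, zero-padded to 328.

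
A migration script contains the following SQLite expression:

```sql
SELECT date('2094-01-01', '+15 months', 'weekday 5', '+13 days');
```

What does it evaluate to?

Adding +15 months to 2094-01-01 gives 2095-04-01.
`weekday 5` advances to the next Friday; 2095-04-01 is already a Friday, so it stays at 2095-04-01.
Advancing 13 more days within April lands on 2095-04-14.

2095-04-14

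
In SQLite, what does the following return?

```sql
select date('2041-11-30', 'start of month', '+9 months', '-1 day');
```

`start of month` rewinds 2041-11-30 to 2041-11-01.
Adding +9 months to 2041-11-01 gives 2042-08-01.
Going back 1 day from 2042-08-01 reaches 2042-07-31 (last day of July, 31 days).

2042-07-31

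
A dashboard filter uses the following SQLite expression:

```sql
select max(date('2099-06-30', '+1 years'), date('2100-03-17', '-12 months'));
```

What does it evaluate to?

date('2099-06-30', '+1 years') → 2100-06-30.
date('2100-03-17', '-12 months') → 2099-03-17.
Later of the two is 2100-06-30.

2100-06-30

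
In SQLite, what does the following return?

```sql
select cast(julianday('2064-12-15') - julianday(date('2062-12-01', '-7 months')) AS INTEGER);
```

Adding -7 months to 2062-12-01 gives 2062-05-01.
30 days remain in May 2062 after the 1st (31 − 1).
Full months from June 2062 through November 2064 contribute their day counts.
Then 15 days into December 2064.
Total: 30 + 30 + 31 + 31 + 30 + 31 + 30 + 31 + 31 + 28 + 31 + 30 + 31 + 30 + 31 + 31 + 30 + 31 + 30 + 31 + 31 + 29 + 31 + 30 + 31 + 30 + 31 + 31 + 30 + 31 + 30 + 15 = 959.

959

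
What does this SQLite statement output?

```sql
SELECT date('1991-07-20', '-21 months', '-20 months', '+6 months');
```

1988-08-20

Adding -21 months to 1991-07-20 gives 1989-10-20.
Adding -20 months to 1989-10-20 gives 1988-02-20.
Adding +6 months to 1988-02-20 gives 1988-08-20.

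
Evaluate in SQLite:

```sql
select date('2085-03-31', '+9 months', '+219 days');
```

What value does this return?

Adding +9 months to 2085-03-31 gives 2085-12-31.
Applying '+219 days' to 2085-12-31: counting 219 days forward gives 2086-08-07.

2086-08-07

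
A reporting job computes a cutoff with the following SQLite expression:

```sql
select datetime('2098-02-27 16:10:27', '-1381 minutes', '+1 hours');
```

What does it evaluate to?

1381 minutes = 23h 1m; -1381 minutes from 2098-02-27 16:10:27 is 2098-02-26 17:09:27 (crosses midnight).
+1 hours from 2098-02-26 17:09:27 is 2098-02-26 18:09:27.

2098-02-26 18:09:27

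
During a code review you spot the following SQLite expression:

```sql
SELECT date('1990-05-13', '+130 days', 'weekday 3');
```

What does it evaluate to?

1990-09-26

Applying '+130 days' to 1990-05-13: counting 130 days forward gives 1990-09-20.
`weekday 3` advances to the next Wednesday; 1990-09-20 is a Thursday, so it moves forward to 1990-09-26.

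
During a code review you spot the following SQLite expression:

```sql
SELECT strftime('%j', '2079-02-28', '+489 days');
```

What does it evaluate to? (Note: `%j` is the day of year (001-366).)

183

First apply '+489 days': 2079-02-28 → 2080-07-01.
Day-of-year for 2080-07-01: days since 2080-01-01 inclusive = 183, zero-padded to 183.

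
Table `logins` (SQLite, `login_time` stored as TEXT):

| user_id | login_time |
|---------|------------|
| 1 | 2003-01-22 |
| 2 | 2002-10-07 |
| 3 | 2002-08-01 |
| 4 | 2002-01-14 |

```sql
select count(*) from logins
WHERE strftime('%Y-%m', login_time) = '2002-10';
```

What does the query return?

1

Rows with year-month 2002-10: 2002-10-07 → 1.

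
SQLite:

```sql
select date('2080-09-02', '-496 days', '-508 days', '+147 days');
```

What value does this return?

Applying '-496 days' to 2080-09-02: counting 496 days back gives 2079-04-25.
Applying '-508 days' to 2079-04-25: counting 508 days back gives 2077-12-03.
Applying '+147 days' to 2077-12-03: counting 147 days forward gives 2078-04-29.

2078-04-29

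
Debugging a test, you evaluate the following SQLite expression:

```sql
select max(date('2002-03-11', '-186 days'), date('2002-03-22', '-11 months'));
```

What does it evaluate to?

2001-09-06

date('2002-03-11', '-186 days') → 2001-09-06.
date('2002-03-22', '-11 months') → 2001-04-22.
Later of the two is 2001-09-06.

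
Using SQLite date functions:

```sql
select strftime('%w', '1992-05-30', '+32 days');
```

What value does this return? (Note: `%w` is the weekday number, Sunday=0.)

3

First apply '+32 days': 1992-05-30 → 1992-07-01.
1992-07-01 is a Wednesday; with Sunday=0 that is 3.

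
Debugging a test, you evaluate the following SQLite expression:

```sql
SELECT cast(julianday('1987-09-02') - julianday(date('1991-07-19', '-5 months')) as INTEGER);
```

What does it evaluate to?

Adding -5 months to 1991-07-19 gives 1991-02-19.
28 days remain in September 1987 after the 2nd (30 − 2).
Full months from October 1987 through January 1991 contribute their day counts.
Then 19 days into February 1991.
Total: 28 + 31 + 30 + 31 + 31 + 29 + 31 + 30 + 31 + 30 + 31 + 31 + 30 + 31 + 30 + 31 + 31 + 28 + 31 + 30 + 31 + 30 + 31 + 31 + 30 + 31 + 30 + 31 + 31 + 28 + 31 + 30 + 31 + 30 + 31 + 31 + 30 + 31 + 30 + 31 + 31 + 19 = 1266.
The subtraction is earlier − later, so the result is −1266 → -1266.

-1266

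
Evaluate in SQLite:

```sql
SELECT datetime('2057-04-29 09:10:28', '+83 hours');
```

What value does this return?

2057-05-02 20:10:28

+83 hours from 2057-04-29 09:10:28 is 2057-05-02 20:10:28 (crosses midnight).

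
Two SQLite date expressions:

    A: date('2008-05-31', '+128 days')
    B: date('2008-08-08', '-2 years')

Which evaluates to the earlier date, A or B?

A = 2008-10-06.
B = 2006-08-08.
B is earlier.

B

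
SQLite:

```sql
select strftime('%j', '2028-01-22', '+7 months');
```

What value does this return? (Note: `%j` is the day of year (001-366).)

First apply '+7 months': 2028-01-22 → 2028-08-22.
Day-of-year for 2028-08-22: days since 2028-01-01 inclusive = 235, zero-padded to 235.

235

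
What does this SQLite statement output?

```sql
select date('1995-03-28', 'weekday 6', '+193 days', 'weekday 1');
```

`weekday 6` advances to the next Saturday; 1995-03-28 is a Tuesday, so it moves forward to 1995-04-01.
Applying '+193 days' to 1995-04-01: counting 193 days forward gives 1995-10-11.
`weekday 1` advances to the next Monday; 1995-10-11 is a Wednesday, so it moves forward to 1995-10-16.

1995-10-16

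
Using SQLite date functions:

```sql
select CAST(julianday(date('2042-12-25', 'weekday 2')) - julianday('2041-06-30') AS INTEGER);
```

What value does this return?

548

`weekday 2` advances to the next Tuesday; 2042-12-25 is a Thursday, so it moves forward to 2042-12-30.
0 days remain in June 2041 after the 30th (30 − 30).
Full months from July 2041 through November 2042 contribute their day counts.
Then 30 days into December 2042.
Total: 0 + 31 + 31 + 30 + 31 + 30 + 31 + 31 + 28 + 31 + 30 + 31 + 30 + 31 + 31 + 30 + 31 + 30 + 30 = 548.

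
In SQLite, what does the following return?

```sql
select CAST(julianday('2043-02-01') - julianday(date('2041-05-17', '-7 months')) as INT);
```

Adding -7 months to 2041-05-17 gives 2040-10-17.
14 days remain in October 2040 after the 17th (31 − 17).
Full months from November 2040 through January 2043 contribute their day counts.
Then 1 day into February 2043.
Total: 14 + 30 + 31 + 31 + 28 + 31 + 30 + 31 + 30 + 31 + 31 + 30 + 31 + 30 + 31 + 31 + 28 + 31 + 30 + 31 + 30 + 31 + 31 + 30 + 31 + 30 + 31 + 31 + 1 = 837.

837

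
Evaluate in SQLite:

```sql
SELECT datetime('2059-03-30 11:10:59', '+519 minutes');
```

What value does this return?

2059-03-30 19:49:59

519 minutes = 8h 39m; +519 minutes from 2059-03-30 11:10:59 is 2059-03-30 19:49:59.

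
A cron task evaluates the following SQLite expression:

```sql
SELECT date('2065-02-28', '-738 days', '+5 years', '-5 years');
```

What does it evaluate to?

Applying '-738 days' to 2065-02-28: counting 738 days back gives 2063-02-21.
Adding +5 years to 2063-02-21 gives 2068-02-21.
Adding -5 years to 2068-02-21 gives 2063-02-21.

2063-02-21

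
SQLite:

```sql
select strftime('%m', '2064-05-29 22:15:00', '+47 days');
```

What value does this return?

First apply '+47 days': 2064-05-29 22:15:00 → 2064-07-15 22:15:00.
`%m` extracts the 2-digit month (01-12): 07.

07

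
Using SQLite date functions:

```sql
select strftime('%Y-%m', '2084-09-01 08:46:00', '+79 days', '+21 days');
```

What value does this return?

2084-12

First apply '+79 days', '+21 days': 2084-09-01 08:46:00 → 2084-12-10 08:46:00.
`%Y-%m` extracts the year-month: 2084-12.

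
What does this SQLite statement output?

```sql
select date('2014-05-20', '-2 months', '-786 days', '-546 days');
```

2010-07-27

Adding -2 months to 2014-05-20 gives 2014-03-20.
Applying '-786 days' to 2014-03-20: counting 786 days back gives 2012-01-24.
Applying '-546 days' to 2012-01-24: counting 546 days back gives 2010-07-27.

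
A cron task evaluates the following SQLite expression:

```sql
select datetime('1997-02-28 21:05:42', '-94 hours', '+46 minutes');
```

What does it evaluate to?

-94 hours from 1997-02-28 21:05:42 is 1997-02-24 23:05:42 (crosses midnight).
+46 minutes from 1997-02-24 23:05:42 is 1997-02-24 23:51:42.

1997-02-24 23:51:42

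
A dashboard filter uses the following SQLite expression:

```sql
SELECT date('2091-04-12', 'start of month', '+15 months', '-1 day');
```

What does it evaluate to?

`start of month` rewinds 2091-04-12 to 2091-04-01.
Adding +15 months to 2091-04-01 gives 2092-07-01.
Going back 1 day from 2092-07-01 reaches 2092-06-30 (last day of June, 30 days).

2092-06-30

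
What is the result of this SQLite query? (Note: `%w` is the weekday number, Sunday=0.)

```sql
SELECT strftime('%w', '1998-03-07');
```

6

1998-03-07 is a Saturday; with Sunday=0 that is 6.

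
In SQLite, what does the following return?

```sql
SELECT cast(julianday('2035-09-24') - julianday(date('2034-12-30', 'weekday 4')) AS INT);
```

`weekday 4` advances to the next Thursday; 2034-12-30 is a Saturday, so it moves forward to 2035-01-04.
27 days remain in January 2035 after the 4th (31 − 4).
Full months from February 2035 through August 2035 contribute their day counts.
Then 24 days into September 2035.
Total: 27 + 28 + 31 + 30 + 31 + 30 + 31 + 31 + 24 = 263.

263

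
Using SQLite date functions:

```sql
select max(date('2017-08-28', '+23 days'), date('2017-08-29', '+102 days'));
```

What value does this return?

date('2017-08-28', '+23 days') → 2017-09-20.
date('2017-08-29', '+102 days') → 2017-12-09.
Later of the two is 2017-12-09.

2017-12-09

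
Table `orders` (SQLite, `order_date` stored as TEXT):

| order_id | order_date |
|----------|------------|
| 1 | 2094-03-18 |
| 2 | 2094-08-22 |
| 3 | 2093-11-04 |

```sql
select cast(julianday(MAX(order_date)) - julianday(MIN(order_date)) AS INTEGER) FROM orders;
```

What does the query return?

MIN = 2093-11-04, MAX = 2094-08-22.
26 days remain in November 2093 after the 4th (30 − 4).
Full months from December 2093 through July 2094 contribute their day counts.
Then 22 days into August 2094.
Total: 26 + 31 + 31 + 28 + 31 + 30 + 31 + 30 + 31 + 22 = 291.

291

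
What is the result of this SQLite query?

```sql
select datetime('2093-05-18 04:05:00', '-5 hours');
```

-5 hours from 2093-05-18 04:05:00 is 2093-05-17 23:05:00 (crosses midnight).

2093-05-17 23:05:00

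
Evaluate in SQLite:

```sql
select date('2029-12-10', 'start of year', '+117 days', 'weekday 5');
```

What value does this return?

2029-05-04

`start of year` rewinds 2029-12-10 to 2029-01-01.
Applying '+117 days' to 2029-01-01: counting 117 days forward gives 2029-04-28.
`weekday 5` advances to the next Friday; 2029-04-28 is a Saturday, so it moves forward to 2029-05-04.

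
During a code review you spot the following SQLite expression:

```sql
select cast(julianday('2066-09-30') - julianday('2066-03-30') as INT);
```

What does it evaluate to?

1 day remains in March 2066 after the 30th (31 − 30).
April 2066: 30 days.
May 2066: 31 days.
June 2066: 30 days.
July 2066: 31 days.
August 2066: 31 days.
Then 30 days into September 2066.
Total: 1 + 30 + 31 + 30 + 31 + 31 + 30 = 184.

184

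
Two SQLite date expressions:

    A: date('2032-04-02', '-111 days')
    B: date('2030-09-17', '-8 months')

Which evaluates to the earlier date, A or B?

A = 2031-12-13.
B = 2030-01-17.
B is earlier.

B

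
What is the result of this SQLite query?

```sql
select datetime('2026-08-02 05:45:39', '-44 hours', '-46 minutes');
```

2026-07-31 08:59:39

-44 hours from 2026-08-02 05:45:39 is 2026-07-31 09:45:39 (crosses midnight).
-46 minutes from 2026-07-31 09:45:39 is 2026-07-31 08:59:39.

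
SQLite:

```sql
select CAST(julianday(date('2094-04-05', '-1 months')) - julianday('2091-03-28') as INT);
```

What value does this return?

1073

Adding -1 month to 2094-04-05 gives 2094-03-05.
3 days remain in March 2091 after the 28th (31 − 28).
Full months from April 2091 through February 2094 contribute their day counts.
Then 5 days into March 2094.
Total: 3 + 30 + 31 + 30 + 31 + 31 + 30 + 31 + 30 + 31 + 31 + 29 + 31 + 30 + 31 + 30 + 31 + 31 + 30 + 31 + 30 + 31 + 31 + 28 + 31 + 30 + 31 + 30 + 31 + 31 + 30 + 31 + 30 + 31 + 31 + 28 + 5 = 1073.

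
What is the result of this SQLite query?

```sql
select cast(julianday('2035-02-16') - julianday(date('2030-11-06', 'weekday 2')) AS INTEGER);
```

1557

`weekday 2` advances to the next Tuesday; 2030-11-06 is a Wednesday, so it moves forward to 2030-11-12.
18 days remain in November 2030 after the 12th (30 − 12).
Full months from December 2030 through January 2035 contribute their day counts.
Then 16 days into February 2035.
Total: 18 + 31 + 31 + 28 + 31 + 30 + 31 + 30 + 31 + 31 + 30 + 31 + 30 + 31 + 31 + 29 + 31 + 30 + 31 + 30 + 31 + 31 + 30 + 31 + 30 + 31 + 31 + 28 + 31 + 30 + 31 + 30 + 31 + 31 + 30 + 31 + 30 + 31 + 31 + 28 + 31 + 30 + 31 + 30 + 31 + 31 + 30 + 31 + 30 + 31 + 31 + 16 = 1557.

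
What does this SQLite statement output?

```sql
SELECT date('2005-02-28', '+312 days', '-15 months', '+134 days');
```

2005-02-17

Applying '+312 days' to 2005-02-28: counting 312 days forward gives 2006-01-06.
Adding -15 months to 2006-01-06 gives 2004-10-06.
Applying '+134 days' to 2004-10-06: counting 134 days forward gives 2005-02-17.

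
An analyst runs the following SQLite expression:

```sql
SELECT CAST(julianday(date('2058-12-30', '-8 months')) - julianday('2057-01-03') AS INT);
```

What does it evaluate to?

482

Adding -8 months to 2058-12-30 gives 2058-04-30.
28 days remain in January 2057 after the 3rd (31 − 3).
Full months from February 2057 through March 2058 contribute their day counts.
Then 30 days into April 2058.
Total: 28 + 28 + 31 + 30 + 31 + 30 + 31 + 31 + 30 + 31 + 30 + 31 + 31 + 28 + 31 + 30 = 482.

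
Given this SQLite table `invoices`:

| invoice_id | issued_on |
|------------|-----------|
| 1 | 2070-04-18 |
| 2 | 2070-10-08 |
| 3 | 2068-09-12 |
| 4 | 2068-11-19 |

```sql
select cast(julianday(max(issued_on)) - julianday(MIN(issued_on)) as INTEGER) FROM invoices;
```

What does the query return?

MIN = 2068-09-12, MAX = 2070-10-08.
18 days remain in September 2068 after the 12th (30 − 12).
Full months from October 2068 through September 2070 contribute their day counts.
Then 8 days into October 2070.
Total: 18 + 31 + 30 + 31 + 31 + 28 + 31 + 30 + 31 + 30 + 31 + 31 + 30 + 31 + 30 + 31 + 31 + 28 + 31 + 30 + 31 + 30 + 31 + 31 + 30 + 8 = 756.

756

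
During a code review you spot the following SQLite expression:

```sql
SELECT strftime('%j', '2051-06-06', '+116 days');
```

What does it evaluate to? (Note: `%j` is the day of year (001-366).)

First apply '+116 days': 2051-06-06 → 2051-09-30.
Day-of-year for 2051-09-30: days since 2051-01-01 inclusive = 273, zero-padded to 273.

273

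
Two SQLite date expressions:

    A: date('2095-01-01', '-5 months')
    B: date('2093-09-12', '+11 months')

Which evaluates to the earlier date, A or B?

A

A = 2094-08-01.
B = 2094-08-12.
A is earlier.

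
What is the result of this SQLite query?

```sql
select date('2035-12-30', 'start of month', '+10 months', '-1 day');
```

2036-09-30

`start of month` rewinds 2035-12-30 to 2035-12-01.
Adding +10 months to 2035-12-01 gives 2036-10-01.
Going back 1 day from 2036-10-01 reaches 2036-09-30 (last day of September, 30 days).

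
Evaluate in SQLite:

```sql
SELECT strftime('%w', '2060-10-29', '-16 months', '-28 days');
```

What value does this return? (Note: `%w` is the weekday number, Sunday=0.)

0

First apply '-16 months', '-28 days': 2060-10-29 → 2059-06-01.
2059-06-01 is a Sunday; with Sunday=0 that is 0.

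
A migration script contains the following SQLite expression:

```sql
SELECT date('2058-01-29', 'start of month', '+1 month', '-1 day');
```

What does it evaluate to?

2058-01-31

`start of month` rewinds 2058-01-29 to 2058-01-01.
Adding +1 month to 2058-01-01 gives 2058-02-01.
Going back 1 day from 2058-02-01 reaches 2058-01-31 (last day of January, 31 days).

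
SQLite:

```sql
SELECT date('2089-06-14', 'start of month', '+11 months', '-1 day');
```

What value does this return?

2090-04-30

`start of month` rewinds 2089-06-14 to 2089-06-01.
Adding +11 months to 2089-06-01 gives 2090-05-01.
Going back 1 day from 2090-05-01 reaches 2090-04-30 (last day of April, 30 days).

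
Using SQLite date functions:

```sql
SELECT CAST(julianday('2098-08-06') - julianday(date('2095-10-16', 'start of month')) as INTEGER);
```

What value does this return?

`start of month` rewinds 2095-10-16 to 2095-10-01.
30 days remain in October 2095 after the 1st (31 − 1).
Full months from November 2095 through July 2098 contribute their day counts.
Then 6 days into August 2098.
Total: 30 + 30 + 31 + 31 + 29 + 31 + 30 + 31 + 30 + 31 + 31 + 30 + 31 + 30 + 31 + 31 + 28 + 31 + 30 + 31 + 30 + 31 + 31 + 30 + 31 + 30 + 31 + 31 + 28 + 31 + 30 + 31 + 30 + 31 + 6 = 1040.

1040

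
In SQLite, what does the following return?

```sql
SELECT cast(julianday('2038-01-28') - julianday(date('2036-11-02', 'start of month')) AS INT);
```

`start of month` rewinds 2036-11-02 to 2036-11-01.
29 days remain in November 2036 after the 1st (30 − 1).
Full months from December 2036 through December 2037 contribute their day counts.
Then 28 days into January 2038.
Total: 29 + 31 + 31 + 28 + 31 + 30 + 31 + 30 + 31 + 31 + 30 + 31 + 30 + 31 + 28 = 453.

453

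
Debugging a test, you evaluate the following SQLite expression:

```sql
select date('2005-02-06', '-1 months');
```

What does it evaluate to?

2005-01-06

Adding -1 month to 2005-02-06 gives 2005-01-06.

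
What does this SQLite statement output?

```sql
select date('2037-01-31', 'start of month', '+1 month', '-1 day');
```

`start of month` rewinds 2037-01-31 to 2037-01-01.
Adding +1 month to 2037-01-01 gives 2037-02-01.
Going back 1 day from 2037-02-01 reaches 2037-01-31 (last day of January, 31 days).

2037-01-31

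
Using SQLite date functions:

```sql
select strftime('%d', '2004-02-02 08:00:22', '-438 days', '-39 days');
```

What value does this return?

First apply '-438 days', '-39 days': 2004-02-02 08:00:22 → 2002-10-13 08:00:22.
`%d` extracts the 2-digit day of month: 13.

13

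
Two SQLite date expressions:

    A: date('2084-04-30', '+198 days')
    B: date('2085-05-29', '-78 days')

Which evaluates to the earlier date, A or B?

A

A = 2084-11-14.
B = 2085-03-12.
A is earlier.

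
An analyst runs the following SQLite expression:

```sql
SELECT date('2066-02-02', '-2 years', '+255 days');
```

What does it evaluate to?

2064-10-14

Adding -2 years to 2066-02-02 gives 2064-02-02.
Applying '+255 days' to 2064-02-02: counting 255 days forward gives 2064-10-14.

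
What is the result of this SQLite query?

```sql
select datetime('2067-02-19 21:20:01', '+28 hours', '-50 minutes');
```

2067-02-21 00:30:01

+28 hours from 2067-02-19 21:20:01 is 2067-02-21 01:20:01 (crosses midnight).
-50 minutes from 2067-02-21 01:20:01 is 2067-02-21 00:30:01.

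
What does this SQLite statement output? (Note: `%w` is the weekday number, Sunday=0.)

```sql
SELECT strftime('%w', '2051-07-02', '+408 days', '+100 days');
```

4

First apply '+408 days', '+100 days': 2051-07-02 → 2052-11-21.
2052-11-21 is a Thursday; with Sunday=0 that is 4.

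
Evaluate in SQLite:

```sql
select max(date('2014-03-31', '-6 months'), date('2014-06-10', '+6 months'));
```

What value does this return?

2014-12-10

date('2014-03-31', '-6 months') → 2013-10-01.
date('2014-06-10', '+6 months') → 2014-12-10.
Later of the two is 2014-12-10.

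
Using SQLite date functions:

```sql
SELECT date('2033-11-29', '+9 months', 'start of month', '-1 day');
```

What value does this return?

Adding +9 months to 2033-11-29 gives 2034-08-29.
`start of month` rewinds 2034-08-29 to 2034-08-01.
Going back 1 day from 2034-08-01 reaches 2034-07-31 (last day of July, 31 days).

2034-07-31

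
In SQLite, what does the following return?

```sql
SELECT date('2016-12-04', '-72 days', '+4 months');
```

Applying '-72 days' to 2016-12-04: counting 72 days back gives 2016-09-23.
Adding +4 months to 2016-09-23 gives 2017-01-23.

2017-01-23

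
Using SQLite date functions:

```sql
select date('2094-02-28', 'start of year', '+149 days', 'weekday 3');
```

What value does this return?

`start of year` rewinds 2094-02-28 to 2094-01-01.
Applying '+149 days' to 2094-01-01: counting 149 days forward gives 2094-05-30.
`weekday 3` advances to the next Wednesday; 2094-05-30 is a Sunday, so it moves forward to 2094-06-02.

2094-06-02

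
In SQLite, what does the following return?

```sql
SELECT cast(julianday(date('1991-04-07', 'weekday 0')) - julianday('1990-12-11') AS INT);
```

117

`weekday 0` advances to the next Sunday; 1991-04-07 is already a Sunday, so it stays at 1991-04-07.
20 days remain in December 1990 after the 11th (31 − 11).
January 1991: 31 days.
February 1991: 28 days.
March 1991: 31 days.
Then 7 days into April 1991.
Total: 20 + 31 + 28 + 31 + 7 = 117.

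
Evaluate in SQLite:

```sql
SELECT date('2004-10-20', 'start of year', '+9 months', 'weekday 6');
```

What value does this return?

`start of year` rewinds 2004-10-20 to 2004-01-01.
Adding +9 months to 2004-01-01 gives 2004-10-01.
`weekday 6` advances to the next Saturday; 2004-10-01 is a Friday, so it moves forward to 2004-10-02.

2004-10-02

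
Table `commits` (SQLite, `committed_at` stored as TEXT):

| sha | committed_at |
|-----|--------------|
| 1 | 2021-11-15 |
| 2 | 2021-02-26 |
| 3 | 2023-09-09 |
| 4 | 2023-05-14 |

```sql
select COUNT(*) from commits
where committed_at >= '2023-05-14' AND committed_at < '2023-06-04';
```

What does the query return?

1

Rows in [2023-05-14, 2023-06-04): 2023-05-14 → 1 row.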